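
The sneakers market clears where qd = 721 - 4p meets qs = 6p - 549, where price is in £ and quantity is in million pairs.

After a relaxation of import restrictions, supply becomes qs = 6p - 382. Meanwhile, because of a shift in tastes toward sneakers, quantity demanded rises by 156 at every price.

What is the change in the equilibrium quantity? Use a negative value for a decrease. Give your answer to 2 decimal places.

Solve the original market: 721 - 4p = 6p - 549, hence p = 127 and q = 213.
With the change applied: demand qd = 877 - 4p, supply qs = 6p - 382.
Equate the new curves: 877 - 4p = 6p - 382, giving 1259 = 10p, p = 125.9, q = 373.4.
Δq = 373.4 − 213 = +160.40.

+160.40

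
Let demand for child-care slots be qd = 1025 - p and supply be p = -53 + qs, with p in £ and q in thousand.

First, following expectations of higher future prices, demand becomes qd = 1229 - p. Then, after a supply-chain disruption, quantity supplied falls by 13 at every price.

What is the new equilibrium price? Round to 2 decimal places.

Original equilibrium: 1025 - p = p + 53 gives 972 = 2p, so p = 486 and q = 539.
After the shift, demand is qd = 1229 - p and supply is qs = p + 40.
New equilibrium: 1229 - p = p + 40 ⇒ 1189 = 2p ⇒ p = 594.5, q = 634.5.

594.50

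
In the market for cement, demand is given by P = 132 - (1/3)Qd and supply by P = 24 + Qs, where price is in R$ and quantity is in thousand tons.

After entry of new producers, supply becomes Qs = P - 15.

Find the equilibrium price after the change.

102.75

Original equilibrium: 396 - 3P = P - 24 gives 420 = 4P, so P = 105 and Q = 81.
The shock moves the curves to Qd = 396 - 3P and Qs = P - 15.
Equate the new curves: 396 - 3P = P - 15, giving 411 = 4P, P = 102.75, Q = 87.75.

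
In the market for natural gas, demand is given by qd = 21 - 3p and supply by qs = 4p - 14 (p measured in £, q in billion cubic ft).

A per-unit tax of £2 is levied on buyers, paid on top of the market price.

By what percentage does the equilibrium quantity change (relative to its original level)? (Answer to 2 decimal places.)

-57.14

Before the shock: 21 - 3p = 4p - 14 ⇒ 35 = 7p ⇒ p = 5, q = 6.
Since buyers pay the price plus the tax, the effective demand curve becomes qd = 15 - 3p.
Setting them equal: 15 - 3p = 4p - 14 → 29 = 7p, so p = 29/7 ≈ 4.1429 and q = 18/7 ≈ 2.5714.
%Δq = (2.5714 − 6) / 6 × 100 = -57.14%.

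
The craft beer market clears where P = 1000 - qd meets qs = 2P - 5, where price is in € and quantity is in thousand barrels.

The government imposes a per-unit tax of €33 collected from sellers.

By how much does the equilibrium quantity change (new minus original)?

Original equilibrium: 1000 - P = 2P - 5 gives 1005 = 3P, so P = 335 and q = 665.
Since sellers keep the price net of the tax, the effective supply curve becomes qs = 2P - 71.
Clearing the new market: 1000 - P = 2P - 71, so P = 357 and q = 643.
Δq = 643 − 665 = -22.

-22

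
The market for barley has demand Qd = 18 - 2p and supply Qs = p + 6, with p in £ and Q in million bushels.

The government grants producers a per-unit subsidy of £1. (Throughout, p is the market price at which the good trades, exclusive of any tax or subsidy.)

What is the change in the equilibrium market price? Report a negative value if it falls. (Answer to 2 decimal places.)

-0.33

Initially, 18 - 2p = p + 6, so 12 = 3p and p = 4, Q = 10.
Since sellers receive the price plus the subsidy, the effective supply curve becomes Qs = p + 7.
Clearing the new market: 18 - 2p = p + 7, so p = 11/3 ≈ 3.6667 and Q = 32/3 ≈ 10.6667.
Δp = 3.6667 − 4 = -0.33.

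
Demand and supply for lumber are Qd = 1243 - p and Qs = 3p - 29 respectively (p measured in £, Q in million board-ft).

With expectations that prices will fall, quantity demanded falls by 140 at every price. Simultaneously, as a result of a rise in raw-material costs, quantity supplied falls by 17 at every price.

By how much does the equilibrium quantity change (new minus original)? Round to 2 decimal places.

Initially, 1243 - p = 3p - 29, so 1272 = 4p and p = 318, Q = 925.
The new curves are Qd = 1103 - p (demand) and Qs = 3p - 46 (supply).
Setting them equal: 1103 - p = 3p - 46 → 1149 = 4p, so p = 287.25 and Q = 815.75.
ΔQ = 815.75 − 925 = -109.25.

-109.25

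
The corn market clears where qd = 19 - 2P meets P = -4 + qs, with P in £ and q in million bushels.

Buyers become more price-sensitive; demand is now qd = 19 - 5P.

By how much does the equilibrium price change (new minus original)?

-2.5

Original equilibrium: 19 - 2P = P + 4 gives 15 = 3P, so P = 5 and q = 9.
With the change applied: demand qd = 19 - 5P, supply qs = P + 4.
Clearing the new market: 19 - 5P = P + 4, so P = 2.5 and q = 6.5.
ΔP = 2.5 − 5 = -2.5.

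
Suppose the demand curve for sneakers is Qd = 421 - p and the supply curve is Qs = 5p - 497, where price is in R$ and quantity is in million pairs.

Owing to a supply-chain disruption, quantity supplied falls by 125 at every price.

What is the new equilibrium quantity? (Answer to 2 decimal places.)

Initially, 421 - p = 5p - 497, so 918 = 6p and p = 153, Q = 268.
The shock moves the curves to Qd = 421 - p and Qs = 5p - 622.
Equate the new curves: 421 - p = 5p - 622, giving 1043 = 6p, p = 1043/6 ≈ 173.8333, Q = 1483/6 ≈ 247.1667.

247.17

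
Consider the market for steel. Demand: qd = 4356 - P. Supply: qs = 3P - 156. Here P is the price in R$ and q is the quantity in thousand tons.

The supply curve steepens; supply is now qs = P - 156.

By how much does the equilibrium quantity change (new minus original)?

Original equilibrium: 4356 - P = 3P - 156 gives 4512 = 4P, so P = 1128 and q = 3228.
After the shift, demand is qd = 4356 - P and supply is qs = P - 156.
Clearing the new market: 4356 - P = P - 156, so P = 2256 and q = 2100.
Δq = 2100 − 3228 = -1128.

-1128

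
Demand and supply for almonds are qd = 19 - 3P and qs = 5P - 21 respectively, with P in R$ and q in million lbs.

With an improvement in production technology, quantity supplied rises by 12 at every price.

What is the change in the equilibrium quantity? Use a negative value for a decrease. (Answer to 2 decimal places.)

Initially, 19 - 3P = 5P - 21, so 40 = 8P and P = 5, q = 4.
The shock moves the curves to qd = 19 - 3P and qs = 5P - 9.
Setting them equal: 19 - 3P = 5P - 9 → 28 = 8P, so P = 3.5 and q = 8.5.
Δq = 8.5 − 4 = +4.50.

+4.50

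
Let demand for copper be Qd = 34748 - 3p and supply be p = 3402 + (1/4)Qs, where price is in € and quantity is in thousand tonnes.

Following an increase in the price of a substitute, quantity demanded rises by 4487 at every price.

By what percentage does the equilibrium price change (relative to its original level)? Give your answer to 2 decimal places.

+9.28

Initially, 34748 - 3p = 4p - 13608, so 48356 = 7p and p = 6908, Q = 14024.
The new curves are Qd = 39235 - 3p (demand) and Qs = 4p - 13608 (supply).
Setting them equal: 39235 - 3p = 4p - 13608 → 52843 = 7p, so p = 7549 and Q = 16588.
%Δp = (7549 − 6908) / 6908 × 100 = +9.28%.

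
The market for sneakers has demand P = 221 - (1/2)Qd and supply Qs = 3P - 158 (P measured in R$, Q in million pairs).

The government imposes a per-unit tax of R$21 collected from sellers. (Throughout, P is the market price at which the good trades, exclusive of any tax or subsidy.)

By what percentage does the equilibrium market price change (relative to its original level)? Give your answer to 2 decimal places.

+10.50

Original equilibrium: 442 - 2P = 3P - 158 gives 600 = 5P, so P = 120 and Q = 202.
Since sellers keep the price net of the tax, the effective supply curve becomes Qs = 3P - 221.
Equate the new curves: 442 - 2P = 3P - 221, giving 663 = 5P, P = 132.6, Q = 176.8.
%ΔP = (132.6 − 120) / 120 × 100 = +10.50%.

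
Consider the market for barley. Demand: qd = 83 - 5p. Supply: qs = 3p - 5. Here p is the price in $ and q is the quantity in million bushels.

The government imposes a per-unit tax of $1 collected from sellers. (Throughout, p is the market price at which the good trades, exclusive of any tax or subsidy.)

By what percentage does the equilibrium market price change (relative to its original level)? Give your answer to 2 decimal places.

+3.41

Solve the original market: 83 - 5p = 3p - 5, hence p = 11 and q = 28.
Since sellers keep the price net of the tax, the effective supply curve becomes qs = 3p - 8.
New equilibrium: 83 - 5p = 3p - 8 ⇒ 91 = 8p ⇒ p = 11.375, q = 26.125.
%Δp = (11.375 − 11) / 11 × 100 = +3.41%.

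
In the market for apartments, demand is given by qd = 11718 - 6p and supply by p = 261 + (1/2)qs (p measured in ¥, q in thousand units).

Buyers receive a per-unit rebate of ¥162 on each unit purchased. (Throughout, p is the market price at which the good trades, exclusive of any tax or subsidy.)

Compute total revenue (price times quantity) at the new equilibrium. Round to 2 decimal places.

Solve the original market: 11718 - 6p = 2p - 522, hence p = 1530 and q = 2538.
Since buyers' out-of-pocket price is the market price minus the rebate, the effective demand curve becomes qd = 12690 - 6p.
New equilibrium: 12690 - 6p = 2p - 522 ⇒ 13212 = 8p ⇒ p = 1651.5, q = 2781.
New expenditure = 1651.5 × 2781 = 4592821.50.

4592821.50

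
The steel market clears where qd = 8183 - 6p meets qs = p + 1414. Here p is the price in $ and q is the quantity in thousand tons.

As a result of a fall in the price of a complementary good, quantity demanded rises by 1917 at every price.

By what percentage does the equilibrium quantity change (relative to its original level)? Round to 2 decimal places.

Before the shock: 8183 - 6p = p + 1414 ⇒ 6769 = 7p ⇒ p = 967, q = 2381.
The new curves are qd = 10100 - 6p (demand) and qs = p + 1414 (supply).
New equilibrium: 10100 - 6p = p + 1414 ⇒ 8686 = 7p ⇒ p = 8686/7 ≈ 1240.8571, q = 18584/7 ≈ 2654.8571.
%Δq = (2654.8571 − 2381) / 2381 × 100 = +11.50%.

+11.50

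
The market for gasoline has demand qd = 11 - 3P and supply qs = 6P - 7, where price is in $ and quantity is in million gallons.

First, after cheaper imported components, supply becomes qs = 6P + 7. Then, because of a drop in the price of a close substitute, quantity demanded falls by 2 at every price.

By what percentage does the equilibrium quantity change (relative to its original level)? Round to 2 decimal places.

+66.67

Initially, 11 - 3P = 6P - 7, so 18 = 9P and P = 2, q = 5.
With the change applied: demand qd = 9 - 3P, supply qs = 6P + 7.
Equate the new curves: 9 - 3P = 6P + 7, giving 2 = 9P, P = 2/9 ≈ 0.2222, q = 25/3 ≈ 8.3333.
%Δq = (8.3333 − 5) / 5 × 100 = +66.67%.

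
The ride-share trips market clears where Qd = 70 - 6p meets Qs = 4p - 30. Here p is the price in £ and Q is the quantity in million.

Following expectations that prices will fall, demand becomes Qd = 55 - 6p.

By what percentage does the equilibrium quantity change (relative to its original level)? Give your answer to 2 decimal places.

-60.00

Initially, 70 - 6p = 4p - 30, so 100 = 10p and p = 10, Q = 10.
With the change applied: demand Qd = 55 - 6p, supply Qs = 4p - 30.
New equilibrium: 55 - 6p = 4p - 30 ⇒ 85 = 10p ⇒ p = 8.5, Q = 4.
%ΔQ = (4 − 10) / 10 × 100 = -60.00%.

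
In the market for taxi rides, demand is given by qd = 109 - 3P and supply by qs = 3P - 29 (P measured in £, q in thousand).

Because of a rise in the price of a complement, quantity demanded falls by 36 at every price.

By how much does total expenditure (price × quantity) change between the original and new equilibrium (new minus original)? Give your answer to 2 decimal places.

-546.00

Original equilibrium: 109 - 3P = 3P - 29 gives 138 = 6P, so P = 23 and q = 40.
With the change applied: demand qd = 73 - 3P, supply qs = 3P - 29.
New equilibrium: 73 - 3P = 3P - 29 ⇒ 102 = 6P ⇒ P = 17, q = 22.
Expenditure moves from 23×40 = 920 to 17×22 = 374; change = -546.00.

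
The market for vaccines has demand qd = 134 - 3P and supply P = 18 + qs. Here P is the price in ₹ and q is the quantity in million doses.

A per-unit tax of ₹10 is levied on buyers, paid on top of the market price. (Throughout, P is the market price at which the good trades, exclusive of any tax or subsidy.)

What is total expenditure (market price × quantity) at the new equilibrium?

381.25

Initially, 134 - 3P = P - 18, so 152 = 4P and P = 38, q = 20.
Since buyers pay the price plus the tax, the effective demand curve becomes qd = 104 - 3P.
Setting them equal: 104 - 3P = P - 18 → 122 = 4P, so P = 30.5 and q = 12.5.
New expenditure = 30.5 × 12.5 = 381.25.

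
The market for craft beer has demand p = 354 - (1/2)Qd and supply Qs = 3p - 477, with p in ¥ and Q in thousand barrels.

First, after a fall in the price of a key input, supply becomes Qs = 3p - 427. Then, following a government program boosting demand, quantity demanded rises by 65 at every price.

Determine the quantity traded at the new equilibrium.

Before the shock: 708 - 2p = 3p - 477 ⇒ 1185 = 5p ⇒ p = 237, Q = 234.
The new curves are Qd = 773 - 2p (demand) and Qs = 3p - 427 (supply).
Setting them equal: 773 - 2p = 3p - 427 → 1200 = 5p, so p = 240 and Q = 293.

293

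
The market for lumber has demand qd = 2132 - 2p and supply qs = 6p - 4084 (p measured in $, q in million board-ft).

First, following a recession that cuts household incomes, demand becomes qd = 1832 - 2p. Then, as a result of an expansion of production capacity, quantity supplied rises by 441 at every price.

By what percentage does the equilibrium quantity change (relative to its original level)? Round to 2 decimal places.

-19.85

Solve the original market: 2132 - 2p = 6p - 4084, hence p = 777 and q = 578.
After the shift, demand is qd = 1832 - 2p and supply is qs = 6p - 3643.
Setting them equal: 1832 - 2p = 6p - 3643 → 5475 = 8p, so p = 684.375 and q = 463.25.
%Δq = (463.25 − 578) / 578 × 100 = -19.85%.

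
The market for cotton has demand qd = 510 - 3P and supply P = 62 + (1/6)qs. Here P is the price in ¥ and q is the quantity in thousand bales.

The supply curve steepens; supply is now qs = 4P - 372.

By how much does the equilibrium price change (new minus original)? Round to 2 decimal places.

+28.00

Original equilibrium: 510 - 3P = 6P - 372 gives 882 = 9P, so P = 98 and q = 216.
The new curves are qd = 510 - 3P (demand) and qs = 4P - 372 (supply).
Equate the new curves: 510 - 3P = 4P - 372, giving 882 = 7P, P = 126, q = 132.
ΔP = 126 − 98 = +28.00.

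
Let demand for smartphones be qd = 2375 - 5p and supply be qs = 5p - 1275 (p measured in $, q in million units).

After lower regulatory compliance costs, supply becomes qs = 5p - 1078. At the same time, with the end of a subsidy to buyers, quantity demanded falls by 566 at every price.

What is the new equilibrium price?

Initially, 2375 - 5p = 5p - 1275, so 3650 = 10p and p = 365, q = 550.
With the change applied: demand qd = 1809 - 5p, supply qs = 5p - 1078.
Clearing the new market: 1809 - 5p = 5p - 1078, so p = 288.7 and q = 365.5.

288.7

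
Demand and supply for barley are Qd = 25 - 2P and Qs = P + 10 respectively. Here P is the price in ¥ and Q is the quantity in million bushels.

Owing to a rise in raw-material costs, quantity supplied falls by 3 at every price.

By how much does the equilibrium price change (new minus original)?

+1

Original equilibrium: 25 - 2P = P + 10 gives 15 = 3P, so P = 5 and Q = 15.
After the shift, demand is Qd = 25 - 2P and supply is Qs = P + 7.
Setting them equal: 25 - 2P = P + 7 → 18 = 3P, so P = 6 and Q = 13.
ΔP = 6 − 5 = +1.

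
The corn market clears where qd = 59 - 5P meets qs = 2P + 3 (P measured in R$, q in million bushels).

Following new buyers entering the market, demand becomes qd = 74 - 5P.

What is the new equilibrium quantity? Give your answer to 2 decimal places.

23.29

Original equilibrium: 59 - 5P = 2P + 3 gives 56 = 7P, so P = 8 and q = 19.
After the shift, demand is qd = 74 - 5P and supply is qs = 2P + 3.
New equilibrium: 74 - 5P = 2P + 3 ⇒ 71 = 7P ⇒ P = 71/7 ≈ 10.1429, q = 163/7 ≈ 23.2857.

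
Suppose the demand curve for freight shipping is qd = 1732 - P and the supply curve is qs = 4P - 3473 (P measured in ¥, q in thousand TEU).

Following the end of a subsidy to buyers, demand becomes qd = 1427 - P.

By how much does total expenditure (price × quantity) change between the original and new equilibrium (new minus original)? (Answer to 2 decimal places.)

Solve the original market: 1732 - P = 4P - 3473, hence P = 1041 and q = 691.
The shock moves the curves to qd = 1427 - P and qs = 4P - 3473.
New equilibrium: 1427 - P = 4P - 3473 ⇒ 4900 = 5P ⇒ P = 980, q = 447.
Expenditure moves from 1041×691 = 719331 to 980×447 = 438060; change = -281271.00.

-281271.00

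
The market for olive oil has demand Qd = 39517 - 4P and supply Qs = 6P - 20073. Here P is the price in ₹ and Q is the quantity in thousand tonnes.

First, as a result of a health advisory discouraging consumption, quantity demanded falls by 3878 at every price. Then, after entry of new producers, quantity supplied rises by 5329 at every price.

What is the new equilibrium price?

Solve the original market: 39517 - 4P = 6P - 20073, hence P = 5959 and Q = 15681.
With the change applied: demand Qd = 35639 - 4P, supply Qs = 6P - 14744.
Equate the new curves: 35639 - 4P = 6P - 14744, giving 50383 = 10P, P = 5038.3, Q = 15485.8.

5038.3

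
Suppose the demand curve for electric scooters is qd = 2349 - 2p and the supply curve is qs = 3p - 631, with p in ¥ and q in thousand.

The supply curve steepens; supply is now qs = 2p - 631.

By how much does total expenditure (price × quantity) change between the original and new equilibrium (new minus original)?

Initially, 2349 - 2p = 3p - 631, so 2980 = 5p and p = 596, q = 1157.
After the shift, demand is qd = 2349 - 2p and supply is qs = 2p - 631.
Equate the new curves: 2349 - 2p = 2p - 631, giving 2980 = 4p, p = 745, q = 859.
Expenditure moves from 596×1157 = 689572 to 745×859 = 639955; change = -49617.

-49617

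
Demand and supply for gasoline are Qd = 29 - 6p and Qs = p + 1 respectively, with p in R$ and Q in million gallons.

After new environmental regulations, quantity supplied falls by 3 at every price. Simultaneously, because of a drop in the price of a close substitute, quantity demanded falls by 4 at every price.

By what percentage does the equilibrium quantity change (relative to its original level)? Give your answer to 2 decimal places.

-62.86

Before the shock: 29 - 6p = p + 1 ⇒ 28 = 7p ⇒ p = 4, Q = 5.
After the shift, demand is Qd = 25 - 6p and supply is Qs = p - 2.
Equate the new curves: 25 - 6p = p - 2, giving 27 = 7p, p = 27/7 ≈ 3.8571, Q = 13/7 ≈ 1.8571.
%ΔQ = (1.8571 − 5) / 5 × 100 = -62.86%.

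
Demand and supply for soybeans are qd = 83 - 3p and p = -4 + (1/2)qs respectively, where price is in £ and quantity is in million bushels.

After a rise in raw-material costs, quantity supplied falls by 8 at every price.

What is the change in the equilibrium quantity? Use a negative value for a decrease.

Initially, 83 - 3p = 2p + 8, so 75 = 5p and p = 15, q = 38.
The new curves are qd = 83 - 3p (demand) and qs = 2p (supply).
Setting them equal: 83 - 3p = 2p → 83 = 5p, so p = 16.6 and q = 33.2.
Δq = 33.2 − 38 = -4.8.

-4.8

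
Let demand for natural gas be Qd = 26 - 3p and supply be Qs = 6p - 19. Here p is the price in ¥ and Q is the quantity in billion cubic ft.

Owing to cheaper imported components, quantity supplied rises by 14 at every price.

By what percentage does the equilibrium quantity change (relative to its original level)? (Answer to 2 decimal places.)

+42.42

Solve the original market: 26 - 3p = 6p - 19, hence p = 5 and Q = 11.
The shock moves the curves to Qd = 26 - 3p and Qs = 6p - 5.
New equilibrium: 26 - 3p = 6p - 5 ⇒ 31 = 9p ⇒ p = 31/9 ≈ 3.4444, Q = 47/3 ≈ 15.6667.
%ΔQ = (15.6667 − 11) / 11 × 100 = +42.42%.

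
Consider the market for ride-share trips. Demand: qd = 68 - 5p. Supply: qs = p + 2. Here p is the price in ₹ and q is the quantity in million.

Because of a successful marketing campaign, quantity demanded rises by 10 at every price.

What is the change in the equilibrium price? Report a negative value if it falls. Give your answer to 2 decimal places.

+1.67

Before the shock: 68 - 5p = p + 2 ⇒ 66 = 6p ⇒ p = 11, q = 13.
The new curves are qd = 78 - 5p (demand) and qs = p + 2 (supply).
New equilibrium: 78 - 5p = p + 2 ⇒ 76 = 6p ⇒ p = 38/3 ≈ 12.6667, q = 44/3 ≈ 14.6667.
Δp = 12.6667 − 11 = +1.67.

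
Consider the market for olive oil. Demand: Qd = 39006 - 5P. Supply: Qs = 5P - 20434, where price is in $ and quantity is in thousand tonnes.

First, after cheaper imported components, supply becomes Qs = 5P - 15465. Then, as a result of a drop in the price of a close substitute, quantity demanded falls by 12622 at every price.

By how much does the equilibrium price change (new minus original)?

Initially, 39006 - 5P = 5P - 20434, so 59440 = 10P and P = 5944, Q = 9286.
After the shift, demand is Qd = 26384 - 5P and supply is Qs = 5P - 15465.
Equate the new curves: 26384 - 5P = 5P - 15465, giving 41849 = 10P, P = 4184.9, Q = 5459.5.
ΔP = 4184.9 − 5944 = -1759.1.

-1759.1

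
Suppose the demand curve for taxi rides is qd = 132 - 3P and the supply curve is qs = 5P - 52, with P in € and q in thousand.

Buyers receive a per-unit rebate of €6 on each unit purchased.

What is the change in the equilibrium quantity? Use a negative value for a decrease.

+11.25

Before the shock: 132 - 3P = 5P - 52 ⇒ 184 = 8P ⇒ P = 23, q = 63.
Since buyers' out-of-pocket price is the market price minus the rebate, the effective demand curve becomes qd = 150 - 3P.
Equate the new curves: 150 - 3P = 5P - 52, giving 202 = 8P, P = 25.25, q = 74.25.
Δq = 74.25 − 63 = +11.25.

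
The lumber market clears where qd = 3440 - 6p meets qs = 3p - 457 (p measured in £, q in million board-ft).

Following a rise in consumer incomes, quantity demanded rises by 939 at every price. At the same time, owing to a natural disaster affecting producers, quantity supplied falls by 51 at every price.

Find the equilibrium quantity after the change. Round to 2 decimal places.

Before the shock: 3440 - 6p = 3p - 457 ⇒ 3897 = 9p ⇒ p = 433, q = 842.
With the change applied: demand qd = 4379 - 6p, supply qs = 3p - 508.
New equilibrium: 4379 - 6p = 3p - 508 ⇒ 4887 = 9p ⇒ p = 543, q = 1121.

1121.00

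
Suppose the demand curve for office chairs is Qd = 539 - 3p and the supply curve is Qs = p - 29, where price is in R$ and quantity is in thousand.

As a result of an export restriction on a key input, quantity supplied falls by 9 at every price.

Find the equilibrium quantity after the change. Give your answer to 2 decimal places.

106.25

Initially, 539 - 3p = p - 29, so 568 = 4p and p = 142, Q = 113.
The new curves are Qd = 539 - 3p (demand) and Qs = p - 38 (supply).
Equate the new curves: 539 - 3p = p - 38, giving 577 = 4p, p = 144.25, Q = 106.25.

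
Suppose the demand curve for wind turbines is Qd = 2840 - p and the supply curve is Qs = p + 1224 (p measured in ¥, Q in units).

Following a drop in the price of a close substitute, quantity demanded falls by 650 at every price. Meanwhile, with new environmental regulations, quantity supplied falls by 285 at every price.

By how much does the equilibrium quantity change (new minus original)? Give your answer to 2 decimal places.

Original equilibrium: 2840 - p = p + 1224 gives 1616 = 2p, so p = 808 and Q = 2032.
With the change applied: demand Qd = 2190 - p, supply Qs = p + 939.
Setting them equal: 2190 - p = p + 939 → 1251 = 2p, so p = 625.5 and Q = 1564.5.
ΔQ = 1564.5 − 2032 = -467.50.

-467.50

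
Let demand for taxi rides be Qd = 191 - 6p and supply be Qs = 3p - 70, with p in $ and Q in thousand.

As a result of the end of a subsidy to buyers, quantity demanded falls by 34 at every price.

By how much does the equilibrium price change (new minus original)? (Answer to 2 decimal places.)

-3.78

Initially, 191 - 6p = 3p - 70, so 261 = 9p and p = 29, Q = 17.
After the shift, demand is Qd = 157 - 6p and supply is Qs = 3p - 70.
Clearing the new market: 157 - 6p = 3p - 70, so p = 227/9 ≈ 25.2222 and Q = 17/3 ≈ 5.6667.
Δp = 25.2222 − 29 = -3.78.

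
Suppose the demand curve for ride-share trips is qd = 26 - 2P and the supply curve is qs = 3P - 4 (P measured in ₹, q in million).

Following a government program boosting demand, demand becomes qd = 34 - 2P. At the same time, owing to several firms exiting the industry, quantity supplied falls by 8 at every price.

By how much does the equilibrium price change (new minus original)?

+3.2

Initially, 26 - 2P = 3P - 4, so 30 = 5P and P = 6, q = 14.
The new curves are qd = 34 - 2P (demand) and qs = 3P - 12 (supply).
Clearing the new market: 34 - 2P = 3P - 12, so P = 9.2 and q = 15.6.
ΔP = 9.2 − 6 = +3.2.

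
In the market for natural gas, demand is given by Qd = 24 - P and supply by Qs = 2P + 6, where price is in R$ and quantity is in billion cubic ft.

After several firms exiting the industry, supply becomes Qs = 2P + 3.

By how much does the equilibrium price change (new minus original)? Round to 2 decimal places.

+1.00

Initially, 24 - P = 2P + 6, so 18 = 3P and P = 6, Q = 18.
The shock moves the curves to Qd = 24 - P and Qs = 2P + 3.
Clearing the new market: 24 - P = 2P + 3, so P = 7 and Q = 17.
ΔP = 7 − 6 = +1.00.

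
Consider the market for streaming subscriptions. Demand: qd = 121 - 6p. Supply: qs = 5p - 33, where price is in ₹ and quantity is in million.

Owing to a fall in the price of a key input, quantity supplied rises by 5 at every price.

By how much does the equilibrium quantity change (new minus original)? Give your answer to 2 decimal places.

+2.73

Initially, 121 - 6p = 5p - 33, so 154 = 11p and p = 14, q = 37.
With the change applied: demand qd = 121 - 6p, supply qs = 5p - 28.
Equate the new curves: 121 - 6p = 5p - 28, giving 149 = 11p, p = 149/11 ≈ 13.5455, q = 437/11 ≈ 39.7273.
Δq = 39.7273 − 37 = +2.73.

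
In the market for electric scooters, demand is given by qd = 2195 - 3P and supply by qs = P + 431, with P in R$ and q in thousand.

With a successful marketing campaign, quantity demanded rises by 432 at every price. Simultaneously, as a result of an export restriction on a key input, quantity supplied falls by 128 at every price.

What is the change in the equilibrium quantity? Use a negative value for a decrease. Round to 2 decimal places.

Solve the original market: 2195 - 3P = P + 431, hence P = 441 and q = 872.
After the shift, demand is qd = 2627 - 3P and supply is qs = P + 303.
Equate the new curves: 2627 - 3P = P + 303, giving 2324 = 4P, P = 581, q = 884.
Δq = 884 − 872 = +12.00.

+12.00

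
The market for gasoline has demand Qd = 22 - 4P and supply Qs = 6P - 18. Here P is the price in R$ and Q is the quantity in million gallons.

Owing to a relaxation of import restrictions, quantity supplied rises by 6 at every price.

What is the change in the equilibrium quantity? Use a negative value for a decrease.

+2.4

Solve the original market: 22 - 4P = 6P - 18, hence P = 4 and Q = 6.
After the shift, demand is Qd = 22 - 4P and supply is Qs = 6P - 12.
Equate the new curves: 22 - 4P = 6P - 12, giving 34 = 10P, P = 3.4, Q = 8.4.
ΔQ = 8.4 − 6 = +2.4.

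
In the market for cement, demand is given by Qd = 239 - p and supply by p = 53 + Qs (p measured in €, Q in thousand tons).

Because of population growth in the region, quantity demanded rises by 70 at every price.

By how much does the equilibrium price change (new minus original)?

Original equilibrium: 239 - p = p - 53 gives 292 = 2p, so p = 146 and Q = 93.
The new curves are Qd = 309 - p (demand) and Qs = p - 53 (supply).
New equilibrium: 309 - p = p - 53 ⇒ 362 = 2p ⇒ p = 181, Q = 128.
Δp = 181 − 146 = +35.

+35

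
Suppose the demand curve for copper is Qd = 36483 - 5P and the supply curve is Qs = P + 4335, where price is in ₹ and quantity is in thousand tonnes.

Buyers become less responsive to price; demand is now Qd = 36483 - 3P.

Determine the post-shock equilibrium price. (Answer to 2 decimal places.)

8037.00

Solve the original market: 36483 - 5P = P + 4335, hence P = 5358 and Q = 9693.
With the change applied: demand Qd = 36483 - 3P, supply Qs = P + 4335.
Equate the new curves: 36483 - 3P = P + 4335, giving 32148 = 4P, P = 8037, Q = 12372.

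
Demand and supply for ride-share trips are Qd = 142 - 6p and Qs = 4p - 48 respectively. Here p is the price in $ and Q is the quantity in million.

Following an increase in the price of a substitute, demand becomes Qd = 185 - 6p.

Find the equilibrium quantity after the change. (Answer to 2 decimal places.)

45.20

Solve the original market: 142 - 6p = 4p - 48, hence p = 19 and Q = 28.
The shock moves the curves to Qd = 185 - 6p and Qs = 4p - 48.
Setting them equal: 185 - 6p = 4p - 48 → 233 = 10p, so p = 23.3 and Q = 45.2.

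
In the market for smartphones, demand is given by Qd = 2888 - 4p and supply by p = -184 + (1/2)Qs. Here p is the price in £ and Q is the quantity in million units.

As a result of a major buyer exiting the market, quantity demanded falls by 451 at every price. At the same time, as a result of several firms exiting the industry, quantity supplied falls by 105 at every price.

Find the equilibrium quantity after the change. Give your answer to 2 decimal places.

Solve the original market: 2888 - 4p = 2p + 368, hence p = 420 and Q = 1208.
With the change applied: demand Qd = 2437 - 4p, supply Qs = 2p + 263.
Clearing the new market: 2437 - 4p = 2p + 263, so p = 1087/3 ≈ 362.3333 and Q = 2963/3 ≈ 987.6667.

987.67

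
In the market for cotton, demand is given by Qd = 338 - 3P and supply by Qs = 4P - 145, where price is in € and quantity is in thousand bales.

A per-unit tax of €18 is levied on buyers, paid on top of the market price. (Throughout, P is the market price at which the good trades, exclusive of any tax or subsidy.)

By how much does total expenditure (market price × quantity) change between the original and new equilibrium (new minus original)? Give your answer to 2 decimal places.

Solve the original market: 338 - 3P = 4P - 145, hence P = 69 and Q = 131.
Since buyers pay the price plus the tax, the effective demand curve becomes Qd = 284 - 3P.
Setting them equal: 284 - 3P = 4P - 145 → 429 = 7P, so P = 429/7 ≈ 61.2857 and Q = 701/7 ≈ 100.1429.
Expenditure moves from 69×131 = 9039 to 61.2857×100.1429 = 6137.3265; change = -2901.67.

-2901.67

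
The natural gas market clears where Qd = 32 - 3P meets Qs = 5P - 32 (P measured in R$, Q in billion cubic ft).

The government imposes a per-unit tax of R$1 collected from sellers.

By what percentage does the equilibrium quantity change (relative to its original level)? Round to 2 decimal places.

-23.44

Before the shock: 32 - 3P = 5P - 32 ⇒ 64 = 8P ⇒ P = 8, Q = 8.
Since sellers keep the price net of the tax, the effective supply curve becomes Qs = 5P - 37.
Setting them equal: 32 - 3P = 5P - 37 → 69 = 8P, so P = 8.625 and Q = 6.125.
%ΔQ = (6.125 − 8) / 8 × 100 = -23.44%.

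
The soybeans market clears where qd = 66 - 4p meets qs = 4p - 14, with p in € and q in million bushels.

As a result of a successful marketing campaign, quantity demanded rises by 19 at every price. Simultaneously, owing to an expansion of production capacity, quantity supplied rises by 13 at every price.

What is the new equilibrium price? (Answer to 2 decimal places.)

10.75

Original equilibrium: 66 - 4p = 4p - 14 gives 80 = 8p, so p = 10 and q = 26.
With the change applied: demand qd = 85 - 4p, supply qs = 4p - 1.
Clearing the new market: 85 - 4p = 4p - 1, so p = 10.75 and q = 42.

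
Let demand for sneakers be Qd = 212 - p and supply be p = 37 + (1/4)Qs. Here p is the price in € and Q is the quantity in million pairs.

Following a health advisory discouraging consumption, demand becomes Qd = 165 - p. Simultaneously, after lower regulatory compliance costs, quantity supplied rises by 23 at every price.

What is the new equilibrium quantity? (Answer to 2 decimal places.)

107.00

Solve the original market: 212 - p = 4p - 148, hence p = 72 and Q = 140.
After the shift, demand is Qd = 165 - p and supply is Qs = 4p - 125.
Setting them equal: 165 - p = 4p - 125 → 290 = 5p, so p = 58 and Q = 107.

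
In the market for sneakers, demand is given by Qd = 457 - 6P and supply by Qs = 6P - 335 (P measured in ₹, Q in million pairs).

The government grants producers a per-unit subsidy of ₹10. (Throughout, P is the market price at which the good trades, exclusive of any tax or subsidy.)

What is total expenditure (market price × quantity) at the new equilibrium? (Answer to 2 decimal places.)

5551.00

Initially, 457 - 6P = 6P - 335, so 792 = 12P and P = 66, Q = 61.
Since sellers receive the price plus the subsidy, the effective supply curve becomes Qs = 6P - 275.
Setting them equal: 457 - 6P = 6P - 275 → 732 = 12P, so P = 61 and Q = 91.
New expenditure = 61 × 91 = 5551.00.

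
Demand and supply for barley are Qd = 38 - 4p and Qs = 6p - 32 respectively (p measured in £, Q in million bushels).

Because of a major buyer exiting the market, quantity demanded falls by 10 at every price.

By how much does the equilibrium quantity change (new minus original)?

-6

Original equilibrium: 38 - 4p = 6p - 32 gives 70 = 10p, so p = 7 and Q = 10.
After the shift, demand is Qd = 28 - 4p and supply is Qs = 6p - 32.
Setting them equal: 28 - 4p = 6p - 32 → 60 = 10p, so p = 6 and Q = 4.
ΔQ = 4 − 10 = -6.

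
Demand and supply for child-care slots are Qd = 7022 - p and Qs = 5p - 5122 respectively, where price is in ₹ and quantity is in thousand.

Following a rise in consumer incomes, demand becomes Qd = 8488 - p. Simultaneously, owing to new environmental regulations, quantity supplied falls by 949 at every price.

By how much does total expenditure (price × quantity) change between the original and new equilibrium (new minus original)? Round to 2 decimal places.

Initially, 7022 - p = 5p - 5122, so 12144 = 6p and p = 2024, Q = 4998.
The new curves are Qd = 8488 - p (demand) and Qs = 5p - 6071 (supply).
Setting them equal: 8488 - p = 5p - 6071 → 14559 = 6p, so p = 2426.5 and Q = 6061.5.
Expenditure moves from 2024×4998 = 10115952 to 2426.5×6061.5 = 14708229.75; change = +4592277.75.

+4592277.75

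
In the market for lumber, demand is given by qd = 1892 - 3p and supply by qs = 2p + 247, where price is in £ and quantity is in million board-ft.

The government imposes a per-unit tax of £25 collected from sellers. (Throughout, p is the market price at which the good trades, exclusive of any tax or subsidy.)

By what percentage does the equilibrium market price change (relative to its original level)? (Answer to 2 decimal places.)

+3.04

Initially, 1892 - 3p = 2p + 247, so 1645 = 5p and p = 329, q = 905.
Since sellers keep the price net of the tax, the effective supply curve becomes qs = 2p + 197.
Equate the new curves: 1892 - 3p = 2p + 197, giving 1695 = 5p, p = 339, q = 875.
%Δp = (339 − 329) / 329 × 100 = +3.04%.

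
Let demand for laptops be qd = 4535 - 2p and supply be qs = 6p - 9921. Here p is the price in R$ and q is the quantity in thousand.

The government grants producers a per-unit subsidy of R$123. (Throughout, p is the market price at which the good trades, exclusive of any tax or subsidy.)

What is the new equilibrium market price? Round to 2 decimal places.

Before the shock: 4535 - 2p = 6p - 9921 ⇒ 14456 = 8p ⇒ p = 1807, q = 921.
Since sellers receive the price plus the subsidy, the effective supply curve becomes qs = 6p - 9183.
Equate the new curves: 4535 - 2p = 6p - 9183, giving 13718 = 8p, p = 1714.75, q = 1105.5.

1714.75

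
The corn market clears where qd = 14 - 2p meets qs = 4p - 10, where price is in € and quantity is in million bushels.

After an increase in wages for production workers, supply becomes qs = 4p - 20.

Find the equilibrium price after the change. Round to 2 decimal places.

5.67

Initially, 14 - 2p = 4p - 10, so 24 = 6p and p = 4, q = 6.
After the shift, demand is qd = 14 - 2p and supply is qs = 4p - 20.
Setting them equal: 14 - 2p = 4p - 20 → 34 = 6p, so p = 17/3 ≈ 5.6667 and q = 8/3 ≈ 2.6667.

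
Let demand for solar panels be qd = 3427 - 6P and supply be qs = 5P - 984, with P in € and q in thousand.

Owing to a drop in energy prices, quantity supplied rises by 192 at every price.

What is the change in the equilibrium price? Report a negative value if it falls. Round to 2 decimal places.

Before the shock: 3427 - 6P = 5P - 984 ⇒ 4411 = 11P ⇒ P = 401, q = 1021.
The new curves are qd = 3427 - 6P (demand) and qs = 5P - 792 (supply).
Setting them equal: 3427 - 6P = 5P - 792 → 4219 = 11P, so P = 4219/11 ≈ 383.5455 and q = 12383/11 ≈ 1125.7273.
ΔP = 383.5455 − 401 = -17.45.

-17.45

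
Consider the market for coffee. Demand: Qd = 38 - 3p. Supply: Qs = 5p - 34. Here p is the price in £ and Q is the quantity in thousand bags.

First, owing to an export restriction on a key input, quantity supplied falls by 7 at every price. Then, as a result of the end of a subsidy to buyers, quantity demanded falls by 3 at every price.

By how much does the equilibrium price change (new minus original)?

+0.5

Initially, 38 - 3p = 5p - 34, so 72 = 8p and p = 9, Q = 11.
The new curves are Qd = 35 - 3p (demand) and Qs = 5p - 41 (supply).
New equilibrium: 35 - 3p = 5p - 41 ⇒ 76 = 8p ⇒ p = 9.5, Q = 6.5.
Δp = 9.5 − 9 = +0.5.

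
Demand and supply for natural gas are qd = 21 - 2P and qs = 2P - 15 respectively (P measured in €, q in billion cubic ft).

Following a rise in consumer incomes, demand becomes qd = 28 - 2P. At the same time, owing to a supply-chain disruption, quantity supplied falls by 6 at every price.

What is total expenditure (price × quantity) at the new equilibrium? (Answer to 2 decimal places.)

Before the shock: 21 - 2P = 2P - 15 ⇒ 36 = 4P ⇒ P = 9, q = 3.
With the change applied: demand qd = 28 - 2P, supply qs = 2P - 21.
Equate the new curves: 28 - 2P = 2P - 21, giving 49 = 4P, P = 12.25, q = 3.5.
New expenditure = 12.25 × 3.5 = 42.88.

42.88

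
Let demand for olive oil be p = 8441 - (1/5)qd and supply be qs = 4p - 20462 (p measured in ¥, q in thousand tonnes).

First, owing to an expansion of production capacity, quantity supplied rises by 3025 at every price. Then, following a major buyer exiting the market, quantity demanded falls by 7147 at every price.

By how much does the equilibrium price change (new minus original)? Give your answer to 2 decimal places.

Before the shock: 42205 - 5p = 4p - 20462 ⇒ 62667 = 9p ⇒ p = 6963, q = 7390.
The new curves are qd = 35058 - 5p (demand) and qs = 4p - 17437 (supply).
New equilibrium: 35058 - 5p = 4p - 17437 ⇒ 52495 = 9p ⇒ p = 52495/9 ≈ 5832.7778, q = 53047/9 ≈ 5894.1111.
Δp = 5832.7778 − 6963 = -1130.22.

-1130.22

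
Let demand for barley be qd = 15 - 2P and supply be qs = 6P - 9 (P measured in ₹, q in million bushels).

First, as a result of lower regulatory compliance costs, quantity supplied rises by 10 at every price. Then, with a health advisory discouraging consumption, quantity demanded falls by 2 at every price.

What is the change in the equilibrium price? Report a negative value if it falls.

Initially, 15 - 2P = 6P - 9, so 24 = 8P and P = 3, q = 9.
With the change applied: demand qd = 13 - 2P, supply qs = 6P + 1.
Clearing the new market: 13 - 2P = 6P + 1, so P = 1.5 and q = 10.
ΔP = 1.5 − 3 = -1.5.

-1.5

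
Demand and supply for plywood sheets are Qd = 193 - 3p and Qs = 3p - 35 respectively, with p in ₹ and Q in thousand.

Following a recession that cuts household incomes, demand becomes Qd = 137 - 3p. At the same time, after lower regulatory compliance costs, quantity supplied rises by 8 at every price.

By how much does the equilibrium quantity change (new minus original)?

Original equilibrium: 193 - 3p = 3p - 35 gives 228 = 6p, so p = 38 and Q = 79.
The new curves are Qd = 137 - 3p (demand) and Qs = 3p - 27 (supply).
Equate the new curves: 137 - 3p = 3p - 27, giving 164 = 6p, p = 82/3 ≈ 27.3333, Q = 55.
ΔQ = 55 − 79 = -24.

-24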